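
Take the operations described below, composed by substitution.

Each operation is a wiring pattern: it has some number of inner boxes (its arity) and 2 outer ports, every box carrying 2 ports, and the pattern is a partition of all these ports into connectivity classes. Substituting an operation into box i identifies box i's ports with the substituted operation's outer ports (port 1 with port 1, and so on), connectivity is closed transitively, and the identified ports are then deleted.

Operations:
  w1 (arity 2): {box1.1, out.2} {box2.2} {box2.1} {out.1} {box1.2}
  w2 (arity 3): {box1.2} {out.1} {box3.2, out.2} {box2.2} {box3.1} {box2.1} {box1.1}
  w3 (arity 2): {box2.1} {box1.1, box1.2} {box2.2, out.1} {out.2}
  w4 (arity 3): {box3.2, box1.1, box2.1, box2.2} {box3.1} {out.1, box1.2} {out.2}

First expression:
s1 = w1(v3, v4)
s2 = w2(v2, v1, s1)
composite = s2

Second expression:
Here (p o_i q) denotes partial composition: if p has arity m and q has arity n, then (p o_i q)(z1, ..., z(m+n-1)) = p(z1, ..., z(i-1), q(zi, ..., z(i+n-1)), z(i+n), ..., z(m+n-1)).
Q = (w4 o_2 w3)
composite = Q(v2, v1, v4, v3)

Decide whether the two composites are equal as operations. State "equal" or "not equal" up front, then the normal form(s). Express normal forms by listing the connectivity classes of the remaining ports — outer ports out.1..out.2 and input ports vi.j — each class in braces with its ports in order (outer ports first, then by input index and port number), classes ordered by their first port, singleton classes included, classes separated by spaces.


not equal: they reduce to {out.1} {out.2, v3.1} {v1.1} {v1.2} {v2.1} {v2.2} {v3.2} {v4.1} {v4.2} and {out.1, v2.2} {out.2} {v1.1, v1.2} {v2.1, v3.2, v4.2} {v3.1} {v4.1}

Normal form of the first expression: {out.1} {out.2, v3.1} {v1.1} {v1.2} {v2.1} {v2.2} {v3.2} {v4.1} {v4.2}
Normal form of the second expression: {out.1, v2.2} {out.2} {v1.1, v1.2} {v2.1, v3.2, v4.2} {v3.1} {v4.1}
Distinct normal forms: not equal.


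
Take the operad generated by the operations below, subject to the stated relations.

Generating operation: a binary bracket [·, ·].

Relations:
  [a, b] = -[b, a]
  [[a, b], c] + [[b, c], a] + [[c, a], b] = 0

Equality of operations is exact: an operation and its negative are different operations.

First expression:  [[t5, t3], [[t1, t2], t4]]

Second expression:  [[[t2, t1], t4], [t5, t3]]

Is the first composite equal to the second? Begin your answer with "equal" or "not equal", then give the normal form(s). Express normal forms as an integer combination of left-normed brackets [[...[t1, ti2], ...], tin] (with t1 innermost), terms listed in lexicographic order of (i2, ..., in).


equal; the common form is [[[[t1, t2], t4], t3], t5] - [[[[t1, t2], t4], t5], t3]


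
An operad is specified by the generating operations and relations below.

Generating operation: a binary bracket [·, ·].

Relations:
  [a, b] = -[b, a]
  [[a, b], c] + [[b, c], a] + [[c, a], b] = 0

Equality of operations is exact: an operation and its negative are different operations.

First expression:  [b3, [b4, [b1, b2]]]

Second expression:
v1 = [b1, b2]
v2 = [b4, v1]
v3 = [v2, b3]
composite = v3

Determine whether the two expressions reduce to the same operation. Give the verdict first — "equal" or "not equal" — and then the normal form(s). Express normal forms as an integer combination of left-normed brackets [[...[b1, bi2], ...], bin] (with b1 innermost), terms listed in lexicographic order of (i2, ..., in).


not equal; first: [[[b1, b2], b4], b3]; second: -[[[b1, b2], b4], b3]

The first expression reduces to [[[b1, b2], b4], b3]
The second expression reduces to -[[[b1, b2], b4], b3]
Distinct normal forms: not equal.


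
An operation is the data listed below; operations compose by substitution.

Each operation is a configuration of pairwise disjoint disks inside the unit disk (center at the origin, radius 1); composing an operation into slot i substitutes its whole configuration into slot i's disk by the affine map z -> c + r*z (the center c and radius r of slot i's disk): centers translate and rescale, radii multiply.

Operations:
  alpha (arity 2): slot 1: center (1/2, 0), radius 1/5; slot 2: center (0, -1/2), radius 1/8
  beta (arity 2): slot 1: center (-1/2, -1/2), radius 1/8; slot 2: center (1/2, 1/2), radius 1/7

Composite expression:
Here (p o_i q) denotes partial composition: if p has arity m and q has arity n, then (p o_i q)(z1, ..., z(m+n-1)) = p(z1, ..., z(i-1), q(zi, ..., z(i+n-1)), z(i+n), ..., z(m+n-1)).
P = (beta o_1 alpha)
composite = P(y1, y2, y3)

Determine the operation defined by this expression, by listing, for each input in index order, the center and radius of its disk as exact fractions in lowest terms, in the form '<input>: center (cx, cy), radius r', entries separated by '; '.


Only the slot chain above each y matters under beta; compose those maps.
tracing y1 down its 2-map path: center (-7/16, -1/2), radius 1/40
tracing y2 down its 2-map path: center (-1/2, -9/16), radius 1/64
tracing y3 down its 1-map path: center (1/2, 1/2), radius 1/7

y1: center (-7/16, -1/2), radius 1/40; y2: center (-1/2, -9/16), radius 1/64; y3: center (1/2, 1/2), radius 1/7


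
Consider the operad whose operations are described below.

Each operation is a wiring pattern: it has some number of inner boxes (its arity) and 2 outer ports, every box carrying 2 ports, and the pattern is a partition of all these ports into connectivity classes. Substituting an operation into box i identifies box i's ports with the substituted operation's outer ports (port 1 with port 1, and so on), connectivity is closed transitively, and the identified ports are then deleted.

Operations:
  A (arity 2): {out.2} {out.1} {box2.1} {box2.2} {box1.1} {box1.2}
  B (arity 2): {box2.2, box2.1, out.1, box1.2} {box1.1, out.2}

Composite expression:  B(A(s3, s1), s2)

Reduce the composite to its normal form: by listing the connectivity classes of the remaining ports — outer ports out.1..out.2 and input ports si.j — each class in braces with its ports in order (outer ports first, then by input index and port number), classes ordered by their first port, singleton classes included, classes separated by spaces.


After gluing at B, chains via deleted ports link the s-ports.
through A, on inputs (s3, s1): {out.1} {out.2} {s1.1} {s1.2} {s3.1} {s3.2} (out.j = stage outer ports)
through B, on inputs (s3, s1, s2): {out.1, s2.1, s2.2} {out.2} {s1.1} {s1.2} {s3.1} {s3.2} (out.j = stage outer ports)

{out.1, s2.1, s2.2} {out.2} {s1.1} {s1.2} {s3.1} {s3.2}


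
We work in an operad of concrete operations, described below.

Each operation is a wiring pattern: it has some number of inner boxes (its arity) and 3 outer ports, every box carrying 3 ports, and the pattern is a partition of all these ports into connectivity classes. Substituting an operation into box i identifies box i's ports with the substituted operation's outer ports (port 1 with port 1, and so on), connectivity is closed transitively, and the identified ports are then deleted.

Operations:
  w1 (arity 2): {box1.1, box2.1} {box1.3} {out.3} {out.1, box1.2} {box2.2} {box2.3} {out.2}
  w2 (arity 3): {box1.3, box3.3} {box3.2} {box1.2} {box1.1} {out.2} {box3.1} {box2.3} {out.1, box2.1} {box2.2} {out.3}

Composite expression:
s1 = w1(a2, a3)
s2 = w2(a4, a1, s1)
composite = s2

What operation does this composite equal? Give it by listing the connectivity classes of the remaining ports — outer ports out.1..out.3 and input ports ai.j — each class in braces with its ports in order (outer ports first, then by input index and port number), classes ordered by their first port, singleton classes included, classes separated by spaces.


Substituting into w2 glues patterns; closure does the rest.
w1 over (a2, a3) gives {out.1, a2.2} {out.2} {out.3} {a2.1, a3.1} {a2.3} {a3.2} {a3.3}, out.j being that stage's outer ports
w2 over (a4, a1, a2, a3) gives {out.1, a1.1} {out.2} {out.3} {a1.2} {a1.3} {a2.1, a3.1} {a2.2} {a2.3} {a3.2} {a3.3} {a4.1} {a4.2} {a4.3}, out.j being that stage's outer ports

{out.1, a1.1} {out.2} {out.3} {a1.2} {a1.3} {a2.1, a3.1} {a2.2} {a2.3} {a3.2} {a3.3} {a4.1} {a4.2} {a4.3}


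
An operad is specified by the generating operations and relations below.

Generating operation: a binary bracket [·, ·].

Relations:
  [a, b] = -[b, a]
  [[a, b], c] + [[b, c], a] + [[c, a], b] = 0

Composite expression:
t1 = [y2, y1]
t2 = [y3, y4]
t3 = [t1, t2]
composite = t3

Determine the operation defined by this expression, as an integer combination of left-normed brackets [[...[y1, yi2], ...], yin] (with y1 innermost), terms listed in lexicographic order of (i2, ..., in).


-[[[y1, y2], y3], y4] + [[[y1, y2], y4], y3]

Left-normed coefficients sit on the y1-initial expansion words.
Composite bracket: [[y2, y1], [y3, y4]]
The bracket unfolds into 8 signed words via [a, b] = ab - ba (2^3 = 8).
Words beginning with y1 determine it all:
  y1y2y3y4 appears with sign -1, giving the term -[[[y1, y2], y3], y4]
  y1y2y4y3 appears with sign +1, giving the term +[[[y1, y2], y4], y3]


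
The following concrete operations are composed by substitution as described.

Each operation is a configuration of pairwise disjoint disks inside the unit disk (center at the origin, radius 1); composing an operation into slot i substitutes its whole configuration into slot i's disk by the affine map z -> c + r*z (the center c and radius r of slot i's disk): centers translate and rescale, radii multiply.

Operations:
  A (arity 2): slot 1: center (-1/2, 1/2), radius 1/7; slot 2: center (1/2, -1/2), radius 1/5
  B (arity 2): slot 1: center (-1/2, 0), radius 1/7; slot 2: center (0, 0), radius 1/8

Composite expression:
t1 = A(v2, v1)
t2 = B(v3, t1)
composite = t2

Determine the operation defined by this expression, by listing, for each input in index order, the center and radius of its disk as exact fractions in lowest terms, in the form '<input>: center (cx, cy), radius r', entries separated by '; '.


Below B, radii multiply path by path; the v-disk centers shift.
tracing v3 down its 1-map path: center (-1/2, 0), radius 1/7
tracing v2 down its 2-map path: center (-1/16, 1/16), radius 1/56
tracing v1 down its 2-map path: center (1/16, -1/16), radius 1/40

v1: center (1/16, -1/16), radius 1/40; v2: center (-1/16, 1/16), radius 1/56; v3: center (-1/2, 0), radius 1/7


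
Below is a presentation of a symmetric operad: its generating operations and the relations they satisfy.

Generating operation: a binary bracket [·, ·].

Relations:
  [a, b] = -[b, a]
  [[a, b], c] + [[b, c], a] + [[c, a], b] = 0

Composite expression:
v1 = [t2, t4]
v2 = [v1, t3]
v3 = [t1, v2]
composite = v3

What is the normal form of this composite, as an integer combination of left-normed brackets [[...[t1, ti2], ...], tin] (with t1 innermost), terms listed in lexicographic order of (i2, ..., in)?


[[[t1, t2], t4], t3] - [[[t1, t3], t2], t4] + [[[t1, t3], t4], t2] - [[[t1, t4], t2], t3]

Expand each bracket as ab - ba; the t1-initial words give the coefficients.
Composite bracket: [t1, [[t2, t4], t3]]
Applying ab - ba throughout gives 8 signed words (2^3 = 8).
Words beginning with t1 determine it all:
  sign of t1t2t4t3 is +1, so it contributes +[[[t1, t2], t4], t3]
  sign of t1t3t2t4 is -1, so it contributes -[[[t1, t3], t2], t4]
  sign of t1t3t4t2 is +1, so it contributes +[[[t1, t3], t4], t2]
  sign of t1t4t2t3 is -1, so it contributes -[[[t1, t4], t2], t3]


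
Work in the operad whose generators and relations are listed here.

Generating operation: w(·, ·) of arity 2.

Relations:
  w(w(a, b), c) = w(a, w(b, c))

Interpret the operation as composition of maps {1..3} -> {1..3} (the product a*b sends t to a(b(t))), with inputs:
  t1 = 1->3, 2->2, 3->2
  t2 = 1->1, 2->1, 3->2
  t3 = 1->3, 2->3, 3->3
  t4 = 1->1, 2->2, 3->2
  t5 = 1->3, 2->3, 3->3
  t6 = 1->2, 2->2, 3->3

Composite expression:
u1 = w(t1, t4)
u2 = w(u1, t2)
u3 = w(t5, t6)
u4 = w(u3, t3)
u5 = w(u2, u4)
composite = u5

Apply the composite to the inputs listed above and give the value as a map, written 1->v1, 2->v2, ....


1->2, 2->2, 3->2

w(t1, t4) = 1->3, 2->2, 3->2
w(w(t1, t4), t2) = 1->3, 2->3, 3->2
w(t5, t6) = 1->3, 2->3, 3->3
w(w(t5, t6), t3) = 1->3, 2->3, 3->3
w(w(w(t1, t4), t2), w(w(t5, t6), t3)) = 1->2, 2->2, 3->2


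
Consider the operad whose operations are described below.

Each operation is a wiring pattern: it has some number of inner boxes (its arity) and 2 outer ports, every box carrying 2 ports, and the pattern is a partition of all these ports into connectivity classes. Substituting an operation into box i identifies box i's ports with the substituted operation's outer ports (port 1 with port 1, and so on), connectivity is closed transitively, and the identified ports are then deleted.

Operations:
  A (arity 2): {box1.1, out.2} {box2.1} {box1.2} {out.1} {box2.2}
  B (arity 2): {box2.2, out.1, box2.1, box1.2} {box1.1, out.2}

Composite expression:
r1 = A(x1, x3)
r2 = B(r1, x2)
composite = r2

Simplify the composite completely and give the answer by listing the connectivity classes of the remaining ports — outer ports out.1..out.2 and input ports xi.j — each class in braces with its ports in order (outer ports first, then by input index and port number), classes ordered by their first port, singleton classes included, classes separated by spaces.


{out.1, x1.1, x2.1, x2.2} {out.2} {x1.2} {x3.1} {x3.2}


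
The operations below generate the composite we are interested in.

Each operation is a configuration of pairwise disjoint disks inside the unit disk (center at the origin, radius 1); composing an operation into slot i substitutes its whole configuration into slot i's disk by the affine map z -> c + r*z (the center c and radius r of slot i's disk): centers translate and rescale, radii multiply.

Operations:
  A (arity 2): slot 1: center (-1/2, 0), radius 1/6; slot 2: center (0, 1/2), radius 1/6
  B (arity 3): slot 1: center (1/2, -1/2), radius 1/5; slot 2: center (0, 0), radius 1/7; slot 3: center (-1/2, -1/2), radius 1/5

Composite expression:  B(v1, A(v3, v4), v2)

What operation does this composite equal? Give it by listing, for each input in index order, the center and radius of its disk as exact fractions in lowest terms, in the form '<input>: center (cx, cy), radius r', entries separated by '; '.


Follow each v-input down from B: c' goes to c + r*c', radius to r*r'.
v1 passes through 1 substitution, ending at center (1/2, -1/2), radius 1/5
v3 passes through 2 substitutions, ending at center (-1/14, 0), radius 1/42
v4 passes through 2 substitutions, ending at center (0, 1/14), radius 1/42
v2 passes through 1 substitution, ending at center (-1/2, -1/2), radius 1/5

v1: center (1/2, -1/2), radius 1/5; v2: center (-1/2, -1/2), radius 1/5; v3: center (-1/14, 0), radius 1/42; v4: center (0, 1/14), radius 1/42


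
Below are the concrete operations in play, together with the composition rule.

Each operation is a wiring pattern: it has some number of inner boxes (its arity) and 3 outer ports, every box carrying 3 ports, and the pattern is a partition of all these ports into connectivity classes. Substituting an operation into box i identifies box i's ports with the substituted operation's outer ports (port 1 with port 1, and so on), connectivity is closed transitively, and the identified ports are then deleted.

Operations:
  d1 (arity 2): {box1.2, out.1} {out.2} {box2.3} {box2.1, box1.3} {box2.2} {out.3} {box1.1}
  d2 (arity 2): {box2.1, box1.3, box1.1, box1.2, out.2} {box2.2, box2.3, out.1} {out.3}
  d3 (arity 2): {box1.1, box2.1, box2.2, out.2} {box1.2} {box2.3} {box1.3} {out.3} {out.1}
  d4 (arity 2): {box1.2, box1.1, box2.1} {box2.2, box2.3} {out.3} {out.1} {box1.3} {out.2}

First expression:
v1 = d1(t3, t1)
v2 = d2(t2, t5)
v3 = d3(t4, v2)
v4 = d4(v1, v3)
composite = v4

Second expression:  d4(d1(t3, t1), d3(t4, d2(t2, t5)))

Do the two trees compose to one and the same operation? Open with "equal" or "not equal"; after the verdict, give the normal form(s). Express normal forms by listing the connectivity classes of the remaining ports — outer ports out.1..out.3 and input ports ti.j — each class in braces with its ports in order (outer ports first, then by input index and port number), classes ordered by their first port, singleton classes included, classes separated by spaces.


equal; both compose to {out.1} {out.2} {out.3} {t1.1, t3.3} {t1.2} {t1.3} {t2.1, t2.2, t2.3, t4.1, t5.1, t5.2, t5.3} {t3.1} {t3.2} {t4.2} {t4.3}

The first expression reduces to {out.1} {out.2} {out.3} {t1.1, t3.3} {t1.2} {t1.3} {t2.1, t2.2, t2.3, t4.1, t5.1, t5.2, t5.3} {t3.1} {t3.2} {t4.2} {t4.3}
The second expression reduces to {out.1} {out.2} {out.3} {t1.1, t3.3} {t1.2} {t1.3} {t2.1, t2.2, t2.3, t4.1, t5.1, t5.2, t5.3} {t3.1} {t3.2} {t4.2} {t4.3}
Same normal form: equal.


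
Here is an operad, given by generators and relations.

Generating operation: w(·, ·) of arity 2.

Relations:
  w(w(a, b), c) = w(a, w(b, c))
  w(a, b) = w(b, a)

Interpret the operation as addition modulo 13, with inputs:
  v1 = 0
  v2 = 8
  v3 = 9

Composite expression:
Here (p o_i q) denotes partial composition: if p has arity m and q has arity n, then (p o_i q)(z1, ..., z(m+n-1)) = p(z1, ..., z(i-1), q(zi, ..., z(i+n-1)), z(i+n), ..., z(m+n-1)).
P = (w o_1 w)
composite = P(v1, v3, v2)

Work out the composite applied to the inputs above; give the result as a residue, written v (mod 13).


4 (mod 13)

w(v1, v3) = 9
w(w(v1, v3), v2) = 4


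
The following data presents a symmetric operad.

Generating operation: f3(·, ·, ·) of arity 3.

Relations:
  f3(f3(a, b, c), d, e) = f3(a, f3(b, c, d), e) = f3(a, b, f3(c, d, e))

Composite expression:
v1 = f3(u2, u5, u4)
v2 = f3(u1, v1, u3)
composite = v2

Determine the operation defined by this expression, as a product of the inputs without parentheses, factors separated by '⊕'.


u1 ⊕ u2 ⊕ u5 ⊕ u4 ⊕ u3

All parenthesizations of f3 agree; list the u-inputs left to right.
f3(u2, u5, u4) unparenthesizes to u2 ⊕ u5 ⊕ u4
f3(u1, f3(u2, u5, u4), u3) unparenthesizes to u1 ⊕ u2 ⊕ u5 ⊕ u4 ⊕ u3


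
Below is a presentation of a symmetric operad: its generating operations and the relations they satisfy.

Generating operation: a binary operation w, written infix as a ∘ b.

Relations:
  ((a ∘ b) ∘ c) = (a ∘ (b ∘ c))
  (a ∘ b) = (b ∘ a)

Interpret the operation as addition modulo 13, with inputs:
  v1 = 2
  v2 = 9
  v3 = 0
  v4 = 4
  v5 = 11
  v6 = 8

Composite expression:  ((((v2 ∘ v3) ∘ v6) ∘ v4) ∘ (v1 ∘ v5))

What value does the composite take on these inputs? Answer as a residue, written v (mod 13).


8 (mod 13)

(v2 ∘ v3) = 9
((v2 ∘ v3) ∘ v6) = 4
(((v2 ∘ v3) ∘ v6) ∘ v4) = 8
(v1 ∘ v5) = 0
((((v2 ∘ v3) ∘ v6) ∘ v4) ∘ (v1 ∘ v5)) = 8


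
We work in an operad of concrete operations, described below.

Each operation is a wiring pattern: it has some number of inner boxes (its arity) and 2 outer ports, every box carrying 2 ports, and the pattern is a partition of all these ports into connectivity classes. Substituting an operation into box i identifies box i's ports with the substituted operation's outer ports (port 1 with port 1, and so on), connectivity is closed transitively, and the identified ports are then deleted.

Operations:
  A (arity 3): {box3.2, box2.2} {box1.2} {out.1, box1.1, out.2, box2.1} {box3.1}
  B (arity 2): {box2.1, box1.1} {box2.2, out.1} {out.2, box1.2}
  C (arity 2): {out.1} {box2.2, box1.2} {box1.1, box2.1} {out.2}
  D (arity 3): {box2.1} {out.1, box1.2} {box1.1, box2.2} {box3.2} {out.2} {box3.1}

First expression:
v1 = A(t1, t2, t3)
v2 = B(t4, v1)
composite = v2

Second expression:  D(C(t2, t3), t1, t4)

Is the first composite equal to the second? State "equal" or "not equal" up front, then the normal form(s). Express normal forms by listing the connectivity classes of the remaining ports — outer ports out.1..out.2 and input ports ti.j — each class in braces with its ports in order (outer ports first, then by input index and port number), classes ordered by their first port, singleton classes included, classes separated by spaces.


The first expression reduces to {out.1, t1.1, t2.1, t4.1} {out.2, t4.2} {t1.2} {t2.2, t3.2} {t3.1}
The second expression reduces to {out.1} {out.2} {t1.1} {t1.2} {t2.1, t3.1} {t2.2, t3.2} {t4.1} {t4.2}
Distinct normal forms: not equal.

not equal; the first gives {out.1, t1.1, t2.1, t4.1} {out.2, t4.2} {t1.2} {t2.2, t3.2} {t3.1} and the second {out.1} {out.2} {t1.1} {t1.2} {t2.1, t3.1} {t2.2, t3.2} {t4.1} {t4.2}


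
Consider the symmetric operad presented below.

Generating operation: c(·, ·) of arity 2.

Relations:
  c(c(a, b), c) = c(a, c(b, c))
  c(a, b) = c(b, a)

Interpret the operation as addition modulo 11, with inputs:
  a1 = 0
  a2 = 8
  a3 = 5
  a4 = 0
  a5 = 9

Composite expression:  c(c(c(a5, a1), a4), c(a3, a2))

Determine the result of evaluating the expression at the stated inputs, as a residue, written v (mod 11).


0 (mod 11)


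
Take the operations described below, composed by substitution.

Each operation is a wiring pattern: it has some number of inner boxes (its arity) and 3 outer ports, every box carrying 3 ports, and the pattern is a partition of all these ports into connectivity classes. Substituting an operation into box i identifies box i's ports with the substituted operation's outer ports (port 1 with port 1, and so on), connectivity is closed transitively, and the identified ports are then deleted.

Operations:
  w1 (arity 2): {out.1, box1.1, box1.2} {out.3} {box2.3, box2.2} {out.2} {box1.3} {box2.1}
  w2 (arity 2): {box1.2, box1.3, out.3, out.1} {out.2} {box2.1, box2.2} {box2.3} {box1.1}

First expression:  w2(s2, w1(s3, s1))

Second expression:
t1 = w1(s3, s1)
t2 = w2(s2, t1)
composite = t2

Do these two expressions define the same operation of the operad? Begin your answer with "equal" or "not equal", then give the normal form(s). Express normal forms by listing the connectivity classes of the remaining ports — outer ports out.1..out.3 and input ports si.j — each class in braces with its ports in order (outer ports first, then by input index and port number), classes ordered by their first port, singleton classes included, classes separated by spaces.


equal; the common form is {out.1, out.3, s2.2, s2.3} {out.2} {s1.1} {s1.2, s1.3} {s2.1} {s3.1, s3.2} {s3.3}

In normal form, the first expression is {out.1, out.3, s2.2, s2.3} {out.2} {s1.1} {s1.2, s1.3} {s2.1} {s3.1, s3.2} {s3.3}
In normal form, the second expression is {out.1, out.3, s2.2, s2.3} {out.2} {s1.1} {s1.2, s1.3} {s2.1} {s3.1, s3.2} {s3.3}
Identical normal forms: equal.


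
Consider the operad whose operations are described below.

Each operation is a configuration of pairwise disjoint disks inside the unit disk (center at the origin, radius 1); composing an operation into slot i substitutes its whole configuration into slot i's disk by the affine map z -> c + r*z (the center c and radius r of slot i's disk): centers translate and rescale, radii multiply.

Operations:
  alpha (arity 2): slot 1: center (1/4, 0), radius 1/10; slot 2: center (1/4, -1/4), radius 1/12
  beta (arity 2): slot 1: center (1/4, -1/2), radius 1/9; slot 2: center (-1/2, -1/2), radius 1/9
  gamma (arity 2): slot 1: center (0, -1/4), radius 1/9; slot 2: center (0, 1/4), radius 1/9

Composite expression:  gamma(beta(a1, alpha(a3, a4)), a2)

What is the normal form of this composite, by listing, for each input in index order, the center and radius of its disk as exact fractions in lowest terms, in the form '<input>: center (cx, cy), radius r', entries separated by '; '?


a1: center (1/36, -11/36), radius 1/81; a2: center (0, 1/4), radius 1/9; a3: center (-17/324, -11/36), radius 1/810; a4: center (-17/324, -25/81), radius 1/972

Each a-disk chains the slot maps above it in gamma; radii multiply.
for a1, the 2-step affine chain lands on center (1/36, -11/36), radius 1/81
for a3, the 3-step affine chain lands on center (-17/324, -11/36), radius 1/810
for a4, the 3-step affine chain lands on center (-17/324, -25/81), radius 1/972
for a2, the 1-step affine chain lands on center (0, 1/4), radius 1/9


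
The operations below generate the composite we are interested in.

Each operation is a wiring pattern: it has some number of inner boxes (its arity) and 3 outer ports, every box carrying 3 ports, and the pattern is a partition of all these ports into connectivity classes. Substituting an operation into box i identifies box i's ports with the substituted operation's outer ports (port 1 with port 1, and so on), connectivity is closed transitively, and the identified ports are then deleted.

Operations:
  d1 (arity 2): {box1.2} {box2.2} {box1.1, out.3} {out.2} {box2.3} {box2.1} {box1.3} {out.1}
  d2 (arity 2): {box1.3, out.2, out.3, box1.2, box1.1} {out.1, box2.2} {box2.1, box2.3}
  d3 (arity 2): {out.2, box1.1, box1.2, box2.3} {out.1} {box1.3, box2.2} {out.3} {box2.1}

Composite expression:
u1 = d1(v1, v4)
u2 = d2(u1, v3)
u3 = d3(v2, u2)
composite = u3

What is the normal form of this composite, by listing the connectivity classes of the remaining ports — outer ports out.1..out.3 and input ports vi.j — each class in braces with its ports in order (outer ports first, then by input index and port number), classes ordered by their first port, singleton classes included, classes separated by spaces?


{out.1} {out.2, v1.1, v2.1, v2.2, v2.3} {out.3} {v1.2} {v1.3} {v3.1, v3.3} {v3.2} {v4.1} {v4.2} {v4.3}

Connectivity passes through glued d3-boundaries; trace each wire chain.
stage d1: inputs (v1, v4), connectivity {out.1} {out.2} {out.3, v1.1} {v1.2} {v1.3} {v4.1} {v4.2} {v4.3}, out.j its boundary
stage d2: inputs (v1, v4, v3), connectivity {out.1, v3.2} {out.2, out.3, v1.1} {v1.2} {v1.3} {v3.1, v3.3} {v4.1} {v4.2} {v4.3}, out.j its boundary
stage d3: inputs (v2, v1, v4, v3), connectivity {out.1} {out.2, v1.1, v2.1, v2.2, v2.3} {out.3} {v1.2} {v1.3} {v3.1, v3.3} {v3.2} {v4.1} {v4.2} {v4.3}, out.j its boundary


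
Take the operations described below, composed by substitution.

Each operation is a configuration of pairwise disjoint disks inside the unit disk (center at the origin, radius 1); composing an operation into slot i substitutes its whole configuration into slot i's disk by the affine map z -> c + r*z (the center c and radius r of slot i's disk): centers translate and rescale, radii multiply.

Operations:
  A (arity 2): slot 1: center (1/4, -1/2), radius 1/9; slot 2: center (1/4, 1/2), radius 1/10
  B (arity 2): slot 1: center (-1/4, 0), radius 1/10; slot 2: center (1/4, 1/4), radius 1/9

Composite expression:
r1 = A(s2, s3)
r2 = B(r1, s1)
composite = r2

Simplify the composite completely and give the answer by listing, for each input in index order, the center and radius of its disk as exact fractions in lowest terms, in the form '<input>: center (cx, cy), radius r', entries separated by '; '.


s1: center (1/4, 1/4), radius 1/9; s2: center (-9/40, -1/20), radius 1/90; s3: center (-9/40, 1/20), radius 1/100

Follow each s-input down from B: c' goes to c + r*c', radius to r*r'.
s2: after 2 affine steps, its disk has center (-9/40, -1/20), radius 1/90
s3: after 2 affine steps, its disk has center (-9/40, 1/20), radius 1/100
s1: after 1 affine step, its disk has center (1/4, 1/4), radius 1/9


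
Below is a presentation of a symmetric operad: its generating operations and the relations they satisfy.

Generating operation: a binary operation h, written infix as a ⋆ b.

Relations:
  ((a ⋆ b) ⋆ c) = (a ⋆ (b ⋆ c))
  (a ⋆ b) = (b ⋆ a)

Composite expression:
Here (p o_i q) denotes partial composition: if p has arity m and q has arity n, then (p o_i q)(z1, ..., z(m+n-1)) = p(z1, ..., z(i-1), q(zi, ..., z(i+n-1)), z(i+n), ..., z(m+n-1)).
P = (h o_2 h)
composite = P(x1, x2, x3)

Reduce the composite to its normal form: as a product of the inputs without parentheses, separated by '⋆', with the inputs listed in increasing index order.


x1 ⋆ x2 ⋆ x3

Shape and order are irrelevant to h; the x-input set decides.
(x2 ⋆ x3) collapses to x2 ⋆ x3
(x1 ⋆ (x2 ⋆ x3)) collapses to x1 ⋆ x2 ⋆ x3
commutativity sorts the factors: x1 ⋆ x2 ⋆ x3


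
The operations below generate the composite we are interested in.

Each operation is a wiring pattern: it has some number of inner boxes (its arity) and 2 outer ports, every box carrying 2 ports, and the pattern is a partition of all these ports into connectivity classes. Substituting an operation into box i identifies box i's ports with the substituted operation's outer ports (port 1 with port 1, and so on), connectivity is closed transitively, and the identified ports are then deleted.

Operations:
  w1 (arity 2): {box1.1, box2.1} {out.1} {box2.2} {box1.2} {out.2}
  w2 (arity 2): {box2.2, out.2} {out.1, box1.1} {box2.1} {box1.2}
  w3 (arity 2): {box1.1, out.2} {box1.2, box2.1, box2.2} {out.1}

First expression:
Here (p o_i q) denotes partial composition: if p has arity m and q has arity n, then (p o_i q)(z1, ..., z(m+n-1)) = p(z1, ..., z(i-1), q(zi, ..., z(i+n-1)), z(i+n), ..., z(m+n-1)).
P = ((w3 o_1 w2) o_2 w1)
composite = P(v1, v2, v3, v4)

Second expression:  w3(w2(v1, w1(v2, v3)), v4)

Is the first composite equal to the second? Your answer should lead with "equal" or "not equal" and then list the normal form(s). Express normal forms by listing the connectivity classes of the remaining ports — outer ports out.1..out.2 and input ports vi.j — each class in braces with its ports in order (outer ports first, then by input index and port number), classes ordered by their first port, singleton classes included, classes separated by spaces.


equal: each reduces to {out.1} {out.2, v1.1} {v1.2} {v2.1, v3.1} {v2.2} {v3.2} {v4.1, v4.2}


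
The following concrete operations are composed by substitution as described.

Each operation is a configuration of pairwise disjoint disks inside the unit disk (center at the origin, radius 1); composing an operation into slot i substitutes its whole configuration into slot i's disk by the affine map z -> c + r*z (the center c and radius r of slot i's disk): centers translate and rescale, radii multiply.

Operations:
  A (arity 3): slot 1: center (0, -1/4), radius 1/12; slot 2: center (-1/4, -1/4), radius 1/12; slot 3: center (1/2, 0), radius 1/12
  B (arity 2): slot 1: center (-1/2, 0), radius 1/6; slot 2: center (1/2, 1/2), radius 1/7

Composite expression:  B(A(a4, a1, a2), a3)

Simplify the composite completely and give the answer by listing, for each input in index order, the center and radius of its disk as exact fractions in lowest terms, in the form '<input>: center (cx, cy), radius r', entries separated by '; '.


a1: center (-13/24, -1/24), radius 1/72; a2: center (-5/12, 0), radius 1/72; a3: center (1/2, 1/2), radius 1/7; a4: center (-1/2, -1/24), radius 1/72

Below B, radii multiply path by path; the a-disk centers shift.
input a4: applying the 2 nested substitutions gives center (-1/2, -1/24), radius 1/72
input a1: applying the 2 nested substitutions gives center (-13/24, -1/24), radius 1/72
input a2: applying the 2 nested substitutions gives center (-5/12, 0), radius 1/72
input a3: applying the 1 nested substitution gives center (1/2, 1/2), radius 1/7


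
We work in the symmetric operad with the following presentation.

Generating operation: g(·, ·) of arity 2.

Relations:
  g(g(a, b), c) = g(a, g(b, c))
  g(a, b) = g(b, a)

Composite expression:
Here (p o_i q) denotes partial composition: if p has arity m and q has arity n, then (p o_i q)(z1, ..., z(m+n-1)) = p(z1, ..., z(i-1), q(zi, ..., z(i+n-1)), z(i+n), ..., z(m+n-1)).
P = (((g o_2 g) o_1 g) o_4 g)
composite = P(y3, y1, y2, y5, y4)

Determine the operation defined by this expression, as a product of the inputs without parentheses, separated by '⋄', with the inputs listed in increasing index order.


y1 ⋄ y2 ⋄ y3 ⋄ y4 ⋄ y5


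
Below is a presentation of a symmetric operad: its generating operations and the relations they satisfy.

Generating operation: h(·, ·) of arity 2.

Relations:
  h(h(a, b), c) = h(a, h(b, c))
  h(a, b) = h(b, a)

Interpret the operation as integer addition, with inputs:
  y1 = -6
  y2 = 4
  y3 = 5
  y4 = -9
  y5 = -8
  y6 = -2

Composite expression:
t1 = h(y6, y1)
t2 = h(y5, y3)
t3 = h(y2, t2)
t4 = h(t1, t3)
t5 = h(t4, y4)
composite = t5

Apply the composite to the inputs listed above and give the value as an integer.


-16

h(y6, y1) = -8
h(y5, y3) = -3
h(y2, h(y5, y3)) = 1
h(h(y6, y1), h(y2, h(y5, y3))) = -7
h(h(h(y6, y1), h(y2, h(y5, y3))), y4) = -16


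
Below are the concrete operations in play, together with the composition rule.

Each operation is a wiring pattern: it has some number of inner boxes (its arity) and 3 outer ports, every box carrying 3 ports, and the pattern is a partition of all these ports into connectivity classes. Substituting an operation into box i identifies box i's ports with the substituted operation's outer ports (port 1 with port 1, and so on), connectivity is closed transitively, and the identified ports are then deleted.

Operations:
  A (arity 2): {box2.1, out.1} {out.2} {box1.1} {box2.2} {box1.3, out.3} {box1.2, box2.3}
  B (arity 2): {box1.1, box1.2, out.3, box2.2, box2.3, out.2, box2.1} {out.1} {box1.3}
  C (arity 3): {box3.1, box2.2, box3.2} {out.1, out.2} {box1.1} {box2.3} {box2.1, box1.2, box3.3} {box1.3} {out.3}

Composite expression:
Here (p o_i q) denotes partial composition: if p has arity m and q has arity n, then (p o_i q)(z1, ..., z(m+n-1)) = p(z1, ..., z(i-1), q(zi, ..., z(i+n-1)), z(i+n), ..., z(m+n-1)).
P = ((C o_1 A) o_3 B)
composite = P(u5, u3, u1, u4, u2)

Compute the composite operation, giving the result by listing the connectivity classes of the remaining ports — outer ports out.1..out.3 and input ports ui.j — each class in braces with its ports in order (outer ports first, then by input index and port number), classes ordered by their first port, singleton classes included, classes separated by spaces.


{out.1, out.2} {out.3} {u1.1, u1.2, u2.1, u2.2, u4.1, u4.2, u4.3} {u1.3} {u2.3} {u3.1} {u3.2} {u3.3, u5.2} {u5.1} {u5.3}

Two ports join when wires chain via C-identified ports.
stage A: inputs (u5, u3), connectivity {out.1, u3.1} {out.2} {out.3, u5.3} {u3.2} {u3.3, u5.2} {u5.1}, out.j its boundary
stage B: inputs (u1, u4), connectivity {out.1} {out.2, out.3, u1.1, u1.2, u4.1, u4.2, u4.3} {u1.3}, out.j its boundary
stage C: inputs (u5, u3, u1, u4, u2), connectivity {out.1, out.2} {out.3} {u1.1, u1.2, u2.1, u2.2, u4.1, u4.2, u4.3} {u1.3} {u2.3} {u3.1} {u3.2} {u3.3, u5.2} {u5.1} {u5.3}, out.j its boundary


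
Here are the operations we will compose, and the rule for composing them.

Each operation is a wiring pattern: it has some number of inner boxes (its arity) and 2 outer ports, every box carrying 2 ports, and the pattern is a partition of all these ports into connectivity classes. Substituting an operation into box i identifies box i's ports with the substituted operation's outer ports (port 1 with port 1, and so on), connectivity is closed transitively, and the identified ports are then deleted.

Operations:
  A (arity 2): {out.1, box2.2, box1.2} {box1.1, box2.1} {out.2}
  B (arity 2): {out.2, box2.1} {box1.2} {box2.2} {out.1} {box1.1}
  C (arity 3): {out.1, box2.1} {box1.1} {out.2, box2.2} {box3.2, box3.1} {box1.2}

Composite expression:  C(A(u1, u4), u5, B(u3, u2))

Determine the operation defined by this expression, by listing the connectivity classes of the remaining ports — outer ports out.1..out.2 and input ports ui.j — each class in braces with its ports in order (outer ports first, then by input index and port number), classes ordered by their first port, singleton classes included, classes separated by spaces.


{out.1, u5.1} {out.2, u5.2} {u1.1, u4.1} {u1.2, u4.2} {u2.1} {u2.2} {u3.1} {u3.2}

Reachability decides: close wires over C-identified ports.
A over (u1, u4) gives {out.1, u1.2, u4.2} {out.2} {u1.1, u4.1}, out.j being that stage's outer ports
B over (u3, u2) gives {out.1} {out.2, u2.1} {u2.2} {u3.1} {u3.2}, out.j being that stage's outer ports
C over (u1, u4, u5, u3, u2) gives {out.1, u5.1} {out.2, u5.2} {u1.1, u4.1} {u1.2, u4.2} {u2.1} {u2.2} {u3.1} {u3.2}, out.j being that stage's outer ports


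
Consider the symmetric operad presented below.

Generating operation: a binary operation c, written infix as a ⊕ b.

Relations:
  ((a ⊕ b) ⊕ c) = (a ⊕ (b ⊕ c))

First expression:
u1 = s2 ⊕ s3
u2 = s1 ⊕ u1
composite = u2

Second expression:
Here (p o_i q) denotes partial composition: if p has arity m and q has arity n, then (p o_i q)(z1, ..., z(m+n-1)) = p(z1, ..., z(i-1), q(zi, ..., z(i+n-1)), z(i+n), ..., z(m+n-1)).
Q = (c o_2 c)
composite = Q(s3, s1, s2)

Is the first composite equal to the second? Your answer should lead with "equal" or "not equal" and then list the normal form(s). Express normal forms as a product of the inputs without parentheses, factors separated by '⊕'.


In normal form, the first expression is s1 ⊕ s2 ⊕ s3
In normal form, the second expression is s3 ⊕ s1 ⊕ s2
No match — not equal.

not equal; the first gives s1 ⊕ s2 ⊕ s3 and the second s3 ⊕ s1 ⊕ s2


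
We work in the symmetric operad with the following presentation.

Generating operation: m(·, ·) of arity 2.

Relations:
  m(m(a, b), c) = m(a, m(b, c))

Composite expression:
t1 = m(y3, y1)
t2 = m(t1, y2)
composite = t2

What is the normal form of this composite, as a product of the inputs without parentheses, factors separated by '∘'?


y3 ∘ y1 ∘ y2

Every regrouping of m is equal, so read the y-inputs in written order.
m(y3, y1) reduces to y3 ∘ y1
m(m(y3, y1), y2) reduces to y3 ∘ y1 ∘ y2


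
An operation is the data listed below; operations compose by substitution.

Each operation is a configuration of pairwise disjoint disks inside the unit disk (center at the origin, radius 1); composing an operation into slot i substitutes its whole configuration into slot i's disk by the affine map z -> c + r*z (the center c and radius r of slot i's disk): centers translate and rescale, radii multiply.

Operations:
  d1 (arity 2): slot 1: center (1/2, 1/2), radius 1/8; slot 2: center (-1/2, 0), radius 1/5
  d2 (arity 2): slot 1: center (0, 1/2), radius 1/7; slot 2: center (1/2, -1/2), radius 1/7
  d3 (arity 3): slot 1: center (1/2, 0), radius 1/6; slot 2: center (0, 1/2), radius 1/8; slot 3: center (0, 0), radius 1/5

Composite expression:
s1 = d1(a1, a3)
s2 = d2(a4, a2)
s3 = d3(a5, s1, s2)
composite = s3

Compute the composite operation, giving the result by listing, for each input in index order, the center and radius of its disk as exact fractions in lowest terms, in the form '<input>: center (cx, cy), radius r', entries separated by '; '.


a1: center (1/16, 9/16), radius 1/64; a2: center (1/10, -1/10), radius 1/35; a3: center (-1/16, 1/2), radius 1/40; a4: center (0, 1/10), radius 1/35; a5: center (1/2, 0), radius 1/6

Affine substitution under d3: radii multiply and a-centers shift.
a5: after 1 affine step, its disk has center (1/2, 0), radius 1/6
a1: after 2 affine steps, its disk has center (1/16, 9/16), radius 1/64
a3: after 2 affine steps, its disk has center (-1/16, 1/2), radius 1/40
a4: after 2 affine steps, its disk has center (0, 1/10), radius 1/35
a2: after 2 affine steps, its disk has center (1/10, -1/10), radius 1/35


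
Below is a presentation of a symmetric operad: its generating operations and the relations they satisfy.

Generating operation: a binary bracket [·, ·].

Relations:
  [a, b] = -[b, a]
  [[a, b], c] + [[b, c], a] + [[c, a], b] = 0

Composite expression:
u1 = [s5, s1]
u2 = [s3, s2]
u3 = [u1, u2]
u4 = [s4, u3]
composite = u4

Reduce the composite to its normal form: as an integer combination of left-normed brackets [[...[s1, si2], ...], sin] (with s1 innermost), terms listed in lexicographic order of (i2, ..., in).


A multilinear Lie element is pinned by s1-initial words (s1 innermost).
Composite bracket: [s4, [[s5, s1], [s3, s2]]]
Under [a, b] = ab - ba we get 16 signed associative words (2^4 = 16).
Only words starting with s1 matter:
  word s1s5s2s3s4 has sign -1, contributing -[[[[s1, s5], s2], s3], s4]
  word s1s5s3s2s4 has sign +1, contributing +[[[[s1, s5], s3], s2], s4]

-[[[[s1, s5], s2], s3], s4] + [[[[s1, s5], s3], s2], s4]


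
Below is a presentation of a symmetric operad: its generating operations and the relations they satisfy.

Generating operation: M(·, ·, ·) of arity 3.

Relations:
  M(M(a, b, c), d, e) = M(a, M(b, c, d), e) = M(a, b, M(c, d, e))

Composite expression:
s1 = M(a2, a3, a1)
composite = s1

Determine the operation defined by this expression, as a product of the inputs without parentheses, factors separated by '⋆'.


a2 ⋆ a3 ⋆ a1

Every regrouping of M is equal, so read the a-inputs in written order.
M(a2, a3, a1) unparenthesizes to a2 ⋆ a3 ⋆ a1
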